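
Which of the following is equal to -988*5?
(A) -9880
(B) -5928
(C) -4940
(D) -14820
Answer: C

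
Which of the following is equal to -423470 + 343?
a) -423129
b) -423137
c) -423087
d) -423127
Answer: d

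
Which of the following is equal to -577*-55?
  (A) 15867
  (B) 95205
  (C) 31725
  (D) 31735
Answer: D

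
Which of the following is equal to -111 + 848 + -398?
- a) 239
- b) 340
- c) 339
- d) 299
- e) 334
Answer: c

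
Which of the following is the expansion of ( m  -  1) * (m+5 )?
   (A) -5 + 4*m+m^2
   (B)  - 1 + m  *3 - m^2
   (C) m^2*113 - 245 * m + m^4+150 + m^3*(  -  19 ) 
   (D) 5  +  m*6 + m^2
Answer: A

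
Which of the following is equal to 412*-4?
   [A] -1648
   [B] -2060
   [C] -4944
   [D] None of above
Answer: A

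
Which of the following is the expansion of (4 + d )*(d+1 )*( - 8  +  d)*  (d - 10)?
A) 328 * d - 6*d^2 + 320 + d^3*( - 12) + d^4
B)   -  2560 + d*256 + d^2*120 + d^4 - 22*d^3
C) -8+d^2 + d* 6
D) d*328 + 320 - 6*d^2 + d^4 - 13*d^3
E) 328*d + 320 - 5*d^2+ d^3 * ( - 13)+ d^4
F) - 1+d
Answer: D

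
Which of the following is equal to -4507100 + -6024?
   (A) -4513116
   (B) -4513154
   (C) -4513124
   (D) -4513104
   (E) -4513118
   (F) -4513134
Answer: C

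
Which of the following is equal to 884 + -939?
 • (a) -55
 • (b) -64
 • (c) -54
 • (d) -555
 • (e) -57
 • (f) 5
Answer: a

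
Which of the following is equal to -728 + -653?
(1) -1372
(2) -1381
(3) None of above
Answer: 2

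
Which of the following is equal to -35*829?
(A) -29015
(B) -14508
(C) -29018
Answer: A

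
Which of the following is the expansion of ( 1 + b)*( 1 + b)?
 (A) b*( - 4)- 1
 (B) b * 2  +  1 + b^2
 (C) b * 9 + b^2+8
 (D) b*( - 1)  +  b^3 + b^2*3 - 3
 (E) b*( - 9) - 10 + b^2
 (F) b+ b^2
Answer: B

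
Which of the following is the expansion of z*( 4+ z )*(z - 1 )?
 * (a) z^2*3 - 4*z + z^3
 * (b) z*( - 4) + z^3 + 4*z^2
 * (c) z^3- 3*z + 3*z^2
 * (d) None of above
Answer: a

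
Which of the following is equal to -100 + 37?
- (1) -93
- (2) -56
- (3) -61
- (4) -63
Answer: 4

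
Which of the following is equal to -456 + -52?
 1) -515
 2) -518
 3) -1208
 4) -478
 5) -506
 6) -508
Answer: 6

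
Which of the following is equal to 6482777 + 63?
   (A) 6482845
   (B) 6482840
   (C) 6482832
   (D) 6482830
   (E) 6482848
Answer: B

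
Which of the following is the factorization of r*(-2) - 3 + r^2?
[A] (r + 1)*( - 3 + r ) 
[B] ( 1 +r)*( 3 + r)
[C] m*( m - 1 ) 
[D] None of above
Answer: A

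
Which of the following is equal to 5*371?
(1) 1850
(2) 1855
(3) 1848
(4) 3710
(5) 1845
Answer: 2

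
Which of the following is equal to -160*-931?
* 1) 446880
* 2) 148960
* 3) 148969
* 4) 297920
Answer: 2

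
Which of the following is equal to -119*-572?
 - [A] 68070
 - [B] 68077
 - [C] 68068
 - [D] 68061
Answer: C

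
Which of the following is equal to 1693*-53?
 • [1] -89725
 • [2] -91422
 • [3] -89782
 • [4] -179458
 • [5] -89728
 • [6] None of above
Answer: 6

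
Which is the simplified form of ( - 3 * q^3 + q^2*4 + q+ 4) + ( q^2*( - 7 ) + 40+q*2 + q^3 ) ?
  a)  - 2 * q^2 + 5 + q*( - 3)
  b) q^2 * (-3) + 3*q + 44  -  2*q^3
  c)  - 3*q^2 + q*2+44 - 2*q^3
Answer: b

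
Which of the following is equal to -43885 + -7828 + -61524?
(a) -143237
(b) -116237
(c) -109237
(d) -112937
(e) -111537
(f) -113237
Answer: f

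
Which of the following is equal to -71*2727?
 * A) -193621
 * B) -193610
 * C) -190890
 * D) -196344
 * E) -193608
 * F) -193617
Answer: F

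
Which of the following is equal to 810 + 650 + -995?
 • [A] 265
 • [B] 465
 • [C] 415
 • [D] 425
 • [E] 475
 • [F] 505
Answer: B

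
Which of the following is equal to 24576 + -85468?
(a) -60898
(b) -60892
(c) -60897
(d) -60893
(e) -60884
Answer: b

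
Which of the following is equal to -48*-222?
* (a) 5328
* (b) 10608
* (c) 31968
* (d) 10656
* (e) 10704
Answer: d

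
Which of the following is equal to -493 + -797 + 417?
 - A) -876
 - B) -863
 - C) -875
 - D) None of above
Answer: D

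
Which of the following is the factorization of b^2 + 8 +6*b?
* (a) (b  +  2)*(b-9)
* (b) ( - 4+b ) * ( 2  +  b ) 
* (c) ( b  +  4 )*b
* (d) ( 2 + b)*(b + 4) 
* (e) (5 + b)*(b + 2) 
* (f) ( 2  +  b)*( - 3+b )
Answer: d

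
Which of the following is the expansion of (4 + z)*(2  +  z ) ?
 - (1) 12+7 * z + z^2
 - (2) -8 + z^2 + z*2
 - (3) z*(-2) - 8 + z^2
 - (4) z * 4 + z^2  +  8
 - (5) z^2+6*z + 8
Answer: 5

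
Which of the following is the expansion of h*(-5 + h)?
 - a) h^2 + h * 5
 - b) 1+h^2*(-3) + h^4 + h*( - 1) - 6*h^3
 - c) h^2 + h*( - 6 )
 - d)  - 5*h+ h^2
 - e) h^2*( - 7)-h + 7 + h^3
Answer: d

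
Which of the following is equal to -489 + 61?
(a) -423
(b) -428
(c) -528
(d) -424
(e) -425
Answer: b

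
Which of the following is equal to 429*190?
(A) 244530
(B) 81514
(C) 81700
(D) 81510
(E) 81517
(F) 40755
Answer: D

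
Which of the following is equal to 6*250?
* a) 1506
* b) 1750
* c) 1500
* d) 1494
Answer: c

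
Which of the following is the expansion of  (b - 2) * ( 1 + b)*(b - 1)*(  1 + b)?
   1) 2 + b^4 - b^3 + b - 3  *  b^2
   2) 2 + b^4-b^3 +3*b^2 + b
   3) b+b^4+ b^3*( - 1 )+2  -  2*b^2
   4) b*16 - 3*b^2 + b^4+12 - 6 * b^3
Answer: 1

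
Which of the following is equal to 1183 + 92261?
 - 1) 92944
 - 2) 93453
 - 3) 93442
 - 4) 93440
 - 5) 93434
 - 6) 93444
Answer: 6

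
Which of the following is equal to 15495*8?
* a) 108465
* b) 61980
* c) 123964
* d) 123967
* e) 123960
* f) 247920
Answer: e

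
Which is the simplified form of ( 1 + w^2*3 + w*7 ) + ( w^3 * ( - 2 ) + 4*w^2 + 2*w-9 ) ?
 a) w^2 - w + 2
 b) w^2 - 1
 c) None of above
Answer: c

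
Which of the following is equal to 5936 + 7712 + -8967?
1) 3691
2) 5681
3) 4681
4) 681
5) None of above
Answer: 3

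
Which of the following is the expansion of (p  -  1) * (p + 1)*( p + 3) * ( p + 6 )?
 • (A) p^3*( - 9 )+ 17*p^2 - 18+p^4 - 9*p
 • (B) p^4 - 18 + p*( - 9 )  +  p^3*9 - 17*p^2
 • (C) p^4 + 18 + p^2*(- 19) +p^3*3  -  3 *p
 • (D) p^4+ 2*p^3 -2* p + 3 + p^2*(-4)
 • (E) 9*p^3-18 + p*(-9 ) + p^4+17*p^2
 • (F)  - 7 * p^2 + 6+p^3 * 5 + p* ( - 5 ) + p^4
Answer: E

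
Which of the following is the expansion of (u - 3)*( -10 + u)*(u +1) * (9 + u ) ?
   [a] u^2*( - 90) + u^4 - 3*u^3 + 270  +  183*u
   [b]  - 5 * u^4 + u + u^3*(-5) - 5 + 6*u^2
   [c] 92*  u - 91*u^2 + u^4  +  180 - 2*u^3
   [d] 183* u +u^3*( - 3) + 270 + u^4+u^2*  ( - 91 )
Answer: d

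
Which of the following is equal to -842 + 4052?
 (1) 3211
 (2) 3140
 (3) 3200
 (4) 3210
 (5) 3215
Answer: 4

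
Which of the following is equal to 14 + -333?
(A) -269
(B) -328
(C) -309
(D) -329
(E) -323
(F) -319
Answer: F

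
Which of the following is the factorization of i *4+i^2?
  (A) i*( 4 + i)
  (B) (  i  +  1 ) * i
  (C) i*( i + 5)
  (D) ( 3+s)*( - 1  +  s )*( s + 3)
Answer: A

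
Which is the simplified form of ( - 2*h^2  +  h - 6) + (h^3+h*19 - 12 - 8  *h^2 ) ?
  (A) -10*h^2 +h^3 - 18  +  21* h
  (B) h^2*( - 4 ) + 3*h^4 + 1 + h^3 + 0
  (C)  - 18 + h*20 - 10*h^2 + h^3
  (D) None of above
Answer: C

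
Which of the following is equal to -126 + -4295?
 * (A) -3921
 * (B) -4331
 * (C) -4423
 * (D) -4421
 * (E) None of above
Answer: D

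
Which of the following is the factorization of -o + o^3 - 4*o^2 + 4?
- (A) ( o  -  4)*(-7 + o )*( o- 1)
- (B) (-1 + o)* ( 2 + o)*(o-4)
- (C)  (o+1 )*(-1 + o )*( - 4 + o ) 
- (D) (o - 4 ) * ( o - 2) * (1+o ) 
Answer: C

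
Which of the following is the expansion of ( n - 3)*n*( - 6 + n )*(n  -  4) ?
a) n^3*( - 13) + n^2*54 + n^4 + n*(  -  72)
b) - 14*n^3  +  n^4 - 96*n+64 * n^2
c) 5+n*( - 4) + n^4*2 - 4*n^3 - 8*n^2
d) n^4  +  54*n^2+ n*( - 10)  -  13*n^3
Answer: a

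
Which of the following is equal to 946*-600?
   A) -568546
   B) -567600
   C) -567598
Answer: B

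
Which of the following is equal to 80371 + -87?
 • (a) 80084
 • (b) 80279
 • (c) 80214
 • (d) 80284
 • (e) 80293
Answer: d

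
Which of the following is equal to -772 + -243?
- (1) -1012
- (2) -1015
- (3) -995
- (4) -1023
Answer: 2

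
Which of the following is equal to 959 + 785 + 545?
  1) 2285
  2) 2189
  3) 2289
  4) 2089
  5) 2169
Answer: 3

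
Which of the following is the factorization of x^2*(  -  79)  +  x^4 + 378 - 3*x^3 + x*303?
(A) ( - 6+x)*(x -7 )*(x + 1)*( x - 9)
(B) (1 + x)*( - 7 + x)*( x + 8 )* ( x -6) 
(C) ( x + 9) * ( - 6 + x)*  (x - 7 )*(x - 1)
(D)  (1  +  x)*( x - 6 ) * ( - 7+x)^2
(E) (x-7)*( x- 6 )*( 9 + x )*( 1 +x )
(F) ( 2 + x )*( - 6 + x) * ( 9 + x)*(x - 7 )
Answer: E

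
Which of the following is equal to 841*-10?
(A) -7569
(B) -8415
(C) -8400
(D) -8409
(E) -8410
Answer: E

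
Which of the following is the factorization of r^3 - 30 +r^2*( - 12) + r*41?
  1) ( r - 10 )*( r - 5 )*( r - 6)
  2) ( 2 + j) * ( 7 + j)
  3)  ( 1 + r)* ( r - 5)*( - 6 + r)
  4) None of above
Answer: 4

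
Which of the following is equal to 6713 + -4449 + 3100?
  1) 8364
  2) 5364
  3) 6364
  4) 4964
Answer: 2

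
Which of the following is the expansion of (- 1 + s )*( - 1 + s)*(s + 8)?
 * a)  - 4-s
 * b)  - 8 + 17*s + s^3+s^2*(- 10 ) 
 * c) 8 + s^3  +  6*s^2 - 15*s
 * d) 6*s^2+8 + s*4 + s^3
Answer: c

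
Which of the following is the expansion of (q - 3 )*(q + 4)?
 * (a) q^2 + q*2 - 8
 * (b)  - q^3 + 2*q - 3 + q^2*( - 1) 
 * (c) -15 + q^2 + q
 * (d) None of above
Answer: d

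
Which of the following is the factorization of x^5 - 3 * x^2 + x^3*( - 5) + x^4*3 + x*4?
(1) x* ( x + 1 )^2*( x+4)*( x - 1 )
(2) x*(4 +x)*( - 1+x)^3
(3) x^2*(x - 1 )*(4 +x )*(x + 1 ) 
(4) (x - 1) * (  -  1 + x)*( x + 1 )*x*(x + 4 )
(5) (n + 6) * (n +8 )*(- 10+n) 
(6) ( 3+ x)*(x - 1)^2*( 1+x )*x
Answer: 4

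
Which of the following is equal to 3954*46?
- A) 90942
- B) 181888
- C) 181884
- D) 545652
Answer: C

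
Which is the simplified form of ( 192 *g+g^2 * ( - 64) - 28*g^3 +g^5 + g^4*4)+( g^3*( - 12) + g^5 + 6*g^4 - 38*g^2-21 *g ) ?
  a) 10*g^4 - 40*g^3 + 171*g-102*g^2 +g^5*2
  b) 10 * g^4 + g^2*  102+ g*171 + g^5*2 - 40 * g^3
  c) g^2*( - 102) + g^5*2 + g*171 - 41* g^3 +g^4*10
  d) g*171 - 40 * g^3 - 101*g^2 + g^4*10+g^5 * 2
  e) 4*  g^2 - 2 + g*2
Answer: a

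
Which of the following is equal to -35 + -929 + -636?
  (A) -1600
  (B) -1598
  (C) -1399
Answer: A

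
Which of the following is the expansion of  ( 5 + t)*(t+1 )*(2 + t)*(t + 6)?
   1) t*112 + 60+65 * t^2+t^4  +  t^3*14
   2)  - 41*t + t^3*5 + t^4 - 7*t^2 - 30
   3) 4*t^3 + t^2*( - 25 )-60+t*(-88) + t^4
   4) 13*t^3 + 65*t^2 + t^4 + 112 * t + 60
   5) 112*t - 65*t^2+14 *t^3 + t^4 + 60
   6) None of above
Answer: 1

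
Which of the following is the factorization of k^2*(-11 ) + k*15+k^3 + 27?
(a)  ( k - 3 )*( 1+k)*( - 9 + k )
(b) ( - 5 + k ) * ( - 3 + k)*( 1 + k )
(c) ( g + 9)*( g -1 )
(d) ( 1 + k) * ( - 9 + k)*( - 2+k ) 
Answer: a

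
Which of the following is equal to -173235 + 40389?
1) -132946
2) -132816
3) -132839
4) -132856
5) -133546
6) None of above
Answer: 6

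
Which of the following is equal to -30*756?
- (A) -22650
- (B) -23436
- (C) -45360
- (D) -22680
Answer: D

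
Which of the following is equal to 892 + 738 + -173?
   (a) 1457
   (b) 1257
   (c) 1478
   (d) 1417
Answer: a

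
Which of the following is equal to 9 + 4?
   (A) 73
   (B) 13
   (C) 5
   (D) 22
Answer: B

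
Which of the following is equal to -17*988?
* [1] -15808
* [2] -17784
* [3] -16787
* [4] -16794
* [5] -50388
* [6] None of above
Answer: 6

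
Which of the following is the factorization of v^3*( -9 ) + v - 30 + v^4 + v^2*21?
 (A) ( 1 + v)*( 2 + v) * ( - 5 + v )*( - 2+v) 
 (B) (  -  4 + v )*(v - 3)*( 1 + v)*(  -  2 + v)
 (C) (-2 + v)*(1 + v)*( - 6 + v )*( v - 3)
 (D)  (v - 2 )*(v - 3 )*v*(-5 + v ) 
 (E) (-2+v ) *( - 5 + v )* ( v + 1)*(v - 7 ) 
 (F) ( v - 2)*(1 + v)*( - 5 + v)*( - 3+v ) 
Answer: F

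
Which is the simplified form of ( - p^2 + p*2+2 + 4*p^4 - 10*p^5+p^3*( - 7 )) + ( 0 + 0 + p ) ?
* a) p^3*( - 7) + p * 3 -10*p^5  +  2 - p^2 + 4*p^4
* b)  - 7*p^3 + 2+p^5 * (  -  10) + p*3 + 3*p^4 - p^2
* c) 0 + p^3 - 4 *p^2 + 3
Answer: a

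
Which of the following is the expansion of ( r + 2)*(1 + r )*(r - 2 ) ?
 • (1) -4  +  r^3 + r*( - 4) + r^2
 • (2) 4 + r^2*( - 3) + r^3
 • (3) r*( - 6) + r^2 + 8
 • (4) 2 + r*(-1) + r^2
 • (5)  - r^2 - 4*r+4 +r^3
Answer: 1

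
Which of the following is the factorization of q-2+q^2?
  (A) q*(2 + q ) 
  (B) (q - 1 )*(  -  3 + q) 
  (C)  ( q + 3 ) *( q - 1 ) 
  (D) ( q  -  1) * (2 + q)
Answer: D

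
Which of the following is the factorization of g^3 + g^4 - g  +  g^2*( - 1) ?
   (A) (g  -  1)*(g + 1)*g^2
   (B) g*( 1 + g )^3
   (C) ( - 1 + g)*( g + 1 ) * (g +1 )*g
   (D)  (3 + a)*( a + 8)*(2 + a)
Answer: C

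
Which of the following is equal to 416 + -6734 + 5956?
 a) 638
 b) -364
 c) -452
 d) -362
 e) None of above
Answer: d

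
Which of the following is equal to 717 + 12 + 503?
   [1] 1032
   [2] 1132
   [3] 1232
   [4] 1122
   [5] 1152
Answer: 3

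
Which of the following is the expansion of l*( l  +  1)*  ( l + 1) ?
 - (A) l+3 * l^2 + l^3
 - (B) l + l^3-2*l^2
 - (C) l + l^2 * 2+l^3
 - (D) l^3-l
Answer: C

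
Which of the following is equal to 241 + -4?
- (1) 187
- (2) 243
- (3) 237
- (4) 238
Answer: 3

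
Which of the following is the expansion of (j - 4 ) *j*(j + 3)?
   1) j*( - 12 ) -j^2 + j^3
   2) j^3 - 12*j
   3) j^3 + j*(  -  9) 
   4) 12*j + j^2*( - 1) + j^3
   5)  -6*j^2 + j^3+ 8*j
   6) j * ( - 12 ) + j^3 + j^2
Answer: 1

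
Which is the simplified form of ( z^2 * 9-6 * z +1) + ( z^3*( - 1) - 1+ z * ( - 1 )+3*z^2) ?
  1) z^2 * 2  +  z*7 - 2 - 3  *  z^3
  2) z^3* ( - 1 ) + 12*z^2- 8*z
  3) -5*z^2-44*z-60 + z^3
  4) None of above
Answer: 4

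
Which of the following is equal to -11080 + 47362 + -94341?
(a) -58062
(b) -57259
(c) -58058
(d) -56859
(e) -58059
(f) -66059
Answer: e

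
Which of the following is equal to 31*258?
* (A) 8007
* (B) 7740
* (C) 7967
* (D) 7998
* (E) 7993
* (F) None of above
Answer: D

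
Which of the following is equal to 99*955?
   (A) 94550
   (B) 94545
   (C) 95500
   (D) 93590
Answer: B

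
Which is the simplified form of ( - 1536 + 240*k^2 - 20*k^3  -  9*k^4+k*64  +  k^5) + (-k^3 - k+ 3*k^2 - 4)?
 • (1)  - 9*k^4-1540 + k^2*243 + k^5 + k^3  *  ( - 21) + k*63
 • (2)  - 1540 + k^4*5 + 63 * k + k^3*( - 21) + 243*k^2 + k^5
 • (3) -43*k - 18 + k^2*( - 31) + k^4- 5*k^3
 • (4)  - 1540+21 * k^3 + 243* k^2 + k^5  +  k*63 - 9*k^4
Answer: 1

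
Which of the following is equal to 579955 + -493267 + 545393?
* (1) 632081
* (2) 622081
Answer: 1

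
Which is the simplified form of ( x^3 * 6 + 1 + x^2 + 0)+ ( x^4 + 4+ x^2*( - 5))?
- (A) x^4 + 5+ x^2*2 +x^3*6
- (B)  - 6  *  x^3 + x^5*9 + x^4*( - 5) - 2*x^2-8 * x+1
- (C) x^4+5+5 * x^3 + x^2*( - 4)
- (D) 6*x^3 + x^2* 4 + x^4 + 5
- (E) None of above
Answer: E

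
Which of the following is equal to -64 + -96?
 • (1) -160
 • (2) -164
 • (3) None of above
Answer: 1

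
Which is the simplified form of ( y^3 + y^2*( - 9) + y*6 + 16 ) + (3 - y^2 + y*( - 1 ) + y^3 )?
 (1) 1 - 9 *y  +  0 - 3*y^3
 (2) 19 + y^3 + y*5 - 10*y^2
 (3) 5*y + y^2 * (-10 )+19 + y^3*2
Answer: 3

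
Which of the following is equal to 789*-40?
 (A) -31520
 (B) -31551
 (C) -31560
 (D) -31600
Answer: C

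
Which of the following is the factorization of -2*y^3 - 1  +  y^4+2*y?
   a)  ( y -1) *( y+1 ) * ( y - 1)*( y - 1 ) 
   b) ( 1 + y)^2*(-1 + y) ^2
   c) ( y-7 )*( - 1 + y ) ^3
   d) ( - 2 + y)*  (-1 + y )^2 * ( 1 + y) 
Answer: a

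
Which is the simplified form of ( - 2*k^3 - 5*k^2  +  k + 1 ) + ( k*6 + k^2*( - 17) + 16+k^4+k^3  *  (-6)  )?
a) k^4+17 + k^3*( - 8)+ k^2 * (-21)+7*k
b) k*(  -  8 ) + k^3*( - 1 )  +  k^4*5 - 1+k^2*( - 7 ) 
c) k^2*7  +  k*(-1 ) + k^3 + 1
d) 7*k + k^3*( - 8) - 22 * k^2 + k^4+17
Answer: d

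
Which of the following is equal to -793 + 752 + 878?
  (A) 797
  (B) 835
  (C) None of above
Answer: C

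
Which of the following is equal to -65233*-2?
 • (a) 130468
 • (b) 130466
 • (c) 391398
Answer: b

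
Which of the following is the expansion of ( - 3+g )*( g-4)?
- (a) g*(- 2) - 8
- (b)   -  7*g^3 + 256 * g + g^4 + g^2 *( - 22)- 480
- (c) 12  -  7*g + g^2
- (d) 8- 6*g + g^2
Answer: c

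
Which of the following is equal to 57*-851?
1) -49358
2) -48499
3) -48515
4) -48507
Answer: 4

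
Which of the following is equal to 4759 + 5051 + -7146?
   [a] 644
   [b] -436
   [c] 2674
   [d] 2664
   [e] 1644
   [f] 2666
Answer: d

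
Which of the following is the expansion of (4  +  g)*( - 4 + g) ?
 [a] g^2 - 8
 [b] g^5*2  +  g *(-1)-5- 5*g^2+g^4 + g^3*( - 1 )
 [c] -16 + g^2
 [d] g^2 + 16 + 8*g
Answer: c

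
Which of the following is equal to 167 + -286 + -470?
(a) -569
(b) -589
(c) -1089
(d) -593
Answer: b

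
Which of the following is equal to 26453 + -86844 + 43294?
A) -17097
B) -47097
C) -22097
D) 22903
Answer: A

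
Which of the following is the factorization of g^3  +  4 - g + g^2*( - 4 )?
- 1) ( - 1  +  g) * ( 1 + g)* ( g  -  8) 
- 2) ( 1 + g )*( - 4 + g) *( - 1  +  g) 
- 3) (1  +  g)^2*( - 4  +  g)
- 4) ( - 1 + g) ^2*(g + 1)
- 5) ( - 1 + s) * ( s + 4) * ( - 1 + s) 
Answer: 2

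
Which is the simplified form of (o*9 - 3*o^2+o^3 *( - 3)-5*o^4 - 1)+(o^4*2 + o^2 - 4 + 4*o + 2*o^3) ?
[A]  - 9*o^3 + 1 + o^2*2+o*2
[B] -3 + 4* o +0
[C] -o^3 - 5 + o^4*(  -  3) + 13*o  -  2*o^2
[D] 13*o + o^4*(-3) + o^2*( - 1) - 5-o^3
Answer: C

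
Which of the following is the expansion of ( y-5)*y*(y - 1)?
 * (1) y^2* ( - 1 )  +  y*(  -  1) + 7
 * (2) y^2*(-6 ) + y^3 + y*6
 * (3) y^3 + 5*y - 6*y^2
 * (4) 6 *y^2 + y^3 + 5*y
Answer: 3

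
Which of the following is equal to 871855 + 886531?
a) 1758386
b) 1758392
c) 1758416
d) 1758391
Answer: a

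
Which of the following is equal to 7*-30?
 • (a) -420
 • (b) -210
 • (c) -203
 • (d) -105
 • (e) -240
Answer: b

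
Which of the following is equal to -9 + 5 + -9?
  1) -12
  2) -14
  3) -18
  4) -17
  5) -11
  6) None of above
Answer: 6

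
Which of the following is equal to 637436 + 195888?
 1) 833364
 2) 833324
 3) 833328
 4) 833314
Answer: 2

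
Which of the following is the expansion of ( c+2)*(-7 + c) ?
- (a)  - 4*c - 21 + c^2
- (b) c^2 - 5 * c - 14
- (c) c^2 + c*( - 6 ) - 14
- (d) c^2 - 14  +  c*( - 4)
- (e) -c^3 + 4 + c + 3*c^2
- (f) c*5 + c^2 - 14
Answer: b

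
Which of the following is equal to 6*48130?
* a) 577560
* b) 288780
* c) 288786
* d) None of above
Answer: b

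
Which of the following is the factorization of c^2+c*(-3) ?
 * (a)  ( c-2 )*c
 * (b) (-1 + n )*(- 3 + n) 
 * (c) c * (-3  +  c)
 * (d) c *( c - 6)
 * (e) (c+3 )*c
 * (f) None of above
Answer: c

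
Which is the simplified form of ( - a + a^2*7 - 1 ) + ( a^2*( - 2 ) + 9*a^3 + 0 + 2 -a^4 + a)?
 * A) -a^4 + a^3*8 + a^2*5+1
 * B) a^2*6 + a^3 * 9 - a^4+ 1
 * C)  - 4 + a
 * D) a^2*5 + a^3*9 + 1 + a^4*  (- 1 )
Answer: D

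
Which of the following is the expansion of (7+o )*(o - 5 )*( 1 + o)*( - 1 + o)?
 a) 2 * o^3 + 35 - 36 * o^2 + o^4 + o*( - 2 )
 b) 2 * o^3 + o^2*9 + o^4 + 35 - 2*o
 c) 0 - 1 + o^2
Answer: a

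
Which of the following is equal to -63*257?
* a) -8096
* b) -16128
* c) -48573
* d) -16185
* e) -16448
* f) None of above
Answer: f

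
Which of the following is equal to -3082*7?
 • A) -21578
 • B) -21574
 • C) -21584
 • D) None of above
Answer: B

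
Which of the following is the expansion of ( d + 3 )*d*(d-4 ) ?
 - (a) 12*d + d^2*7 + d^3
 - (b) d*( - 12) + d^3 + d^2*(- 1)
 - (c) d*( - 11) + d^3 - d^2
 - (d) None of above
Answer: b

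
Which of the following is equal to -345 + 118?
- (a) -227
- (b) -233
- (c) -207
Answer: a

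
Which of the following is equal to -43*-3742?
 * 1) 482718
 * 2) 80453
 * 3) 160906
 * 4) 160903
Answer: 3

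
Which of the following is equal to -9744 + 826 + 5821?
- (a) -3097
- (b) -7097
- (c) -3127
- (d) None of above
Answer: a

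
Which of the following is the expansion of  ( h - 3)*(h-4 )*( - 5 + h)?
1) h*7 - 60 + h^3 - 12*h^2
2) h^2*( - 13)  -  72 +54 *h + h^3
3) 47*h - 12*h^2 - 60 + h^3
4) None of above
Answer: 3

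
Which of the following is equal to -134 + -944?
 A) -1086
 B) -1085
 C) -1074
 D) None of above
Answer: D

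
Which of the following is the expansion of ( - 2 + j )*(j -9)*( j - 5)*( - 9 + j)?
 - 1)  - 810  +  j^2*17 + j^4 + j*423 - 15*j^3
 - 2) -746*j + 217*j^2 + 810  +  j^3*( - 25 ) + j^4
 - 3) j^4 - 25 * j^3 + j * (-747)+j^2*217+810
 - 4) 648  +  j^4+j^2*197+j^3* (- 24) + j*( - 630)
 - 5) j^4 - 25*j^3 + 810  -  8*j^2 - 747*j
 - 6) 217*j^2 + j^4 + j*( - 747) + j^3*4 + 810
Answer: 3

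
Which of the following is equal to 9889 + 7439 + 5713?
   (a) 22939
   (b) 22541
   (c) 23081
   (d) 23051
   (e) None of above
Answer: e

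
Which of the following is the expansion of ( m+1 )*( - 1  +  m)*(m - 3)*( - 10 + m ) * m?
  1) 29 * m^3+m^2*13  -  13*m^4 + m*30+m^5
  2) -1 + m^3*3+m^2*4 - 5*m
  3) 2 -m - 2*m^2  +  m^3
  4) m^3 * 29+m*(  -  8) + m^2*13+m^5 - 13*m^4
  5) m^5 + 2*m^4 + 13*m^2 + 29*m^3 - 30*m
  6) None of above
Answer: 6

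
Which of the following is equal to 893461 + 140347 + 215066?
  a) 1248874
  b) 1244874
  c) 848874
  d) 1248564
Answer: a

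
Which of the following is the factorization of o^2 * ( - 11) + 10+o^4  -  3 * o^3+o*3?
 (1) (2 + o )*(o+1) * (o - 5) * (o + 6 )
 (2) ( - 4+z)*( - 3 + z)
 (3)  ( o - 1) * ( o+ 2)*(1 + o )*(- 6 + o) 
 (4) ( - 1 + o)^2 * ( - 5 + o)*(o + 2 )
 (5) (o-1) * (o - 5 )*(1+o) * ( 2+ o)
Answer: 5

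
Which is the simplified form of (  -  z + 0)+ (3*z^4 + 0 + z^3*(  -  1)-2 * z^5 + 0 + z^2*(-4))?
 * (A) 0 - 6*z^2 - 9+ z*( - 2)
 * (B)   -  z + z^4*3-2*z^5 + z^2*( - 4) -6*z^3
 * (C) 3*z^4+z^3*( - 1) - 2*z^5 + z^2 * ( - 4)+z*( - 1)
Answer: C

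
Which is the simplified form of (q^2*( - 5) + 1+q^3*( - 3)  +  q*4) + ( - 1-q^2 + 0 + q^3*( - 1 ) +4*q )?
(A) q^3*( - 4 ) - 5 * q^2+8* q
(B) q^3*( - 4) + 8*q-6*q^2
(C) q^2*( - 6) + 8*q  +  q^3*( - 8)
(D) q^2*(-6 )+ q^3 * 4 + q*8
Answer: B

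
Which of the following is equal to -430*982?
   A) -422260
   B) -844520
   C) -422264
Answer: A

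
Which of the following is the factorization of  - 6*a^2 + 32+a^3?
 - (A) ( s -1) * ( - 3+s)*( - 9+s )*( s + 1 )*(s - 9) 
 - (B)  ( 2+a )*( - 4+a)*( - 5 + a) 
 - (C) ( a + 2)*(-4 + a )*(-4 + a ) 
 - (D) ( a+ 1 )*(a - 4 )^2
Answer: C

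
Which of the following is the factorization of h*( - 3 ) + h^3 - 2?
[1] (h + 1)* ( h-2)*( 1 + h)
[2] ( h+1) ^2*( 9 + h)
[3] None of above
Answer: 1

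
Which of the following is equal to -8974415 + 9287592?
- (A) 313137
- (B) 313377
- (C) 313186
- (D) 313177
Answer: D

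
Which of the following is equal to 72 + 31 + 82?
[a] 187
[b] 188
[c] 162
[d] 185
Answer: d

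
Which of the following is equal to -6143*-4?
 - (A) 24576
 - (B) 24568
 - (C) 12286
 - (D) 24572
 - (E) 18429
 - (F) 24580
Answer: D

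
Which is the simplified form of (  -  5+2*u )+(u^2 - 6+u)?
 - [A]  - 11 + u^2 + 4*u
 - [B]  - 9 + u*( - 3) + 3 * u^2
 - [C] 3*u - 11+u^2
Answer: C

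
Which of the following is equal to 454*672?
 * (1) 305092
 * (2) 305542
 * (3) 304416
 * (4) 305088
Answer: 4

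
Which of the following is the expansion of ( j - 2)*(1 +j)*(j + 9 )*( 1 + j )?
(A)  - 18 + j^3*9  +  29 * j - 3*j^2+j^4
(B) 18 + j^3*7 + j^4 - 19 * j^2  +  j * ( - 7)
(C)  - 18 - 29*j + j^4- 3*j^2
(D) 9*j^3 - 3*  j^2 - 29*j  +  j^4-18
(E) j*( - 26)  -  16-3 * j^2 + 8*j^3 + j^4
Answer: D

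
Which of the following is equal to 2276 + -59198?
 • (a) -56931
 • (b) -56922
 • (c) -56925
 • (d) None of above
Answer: b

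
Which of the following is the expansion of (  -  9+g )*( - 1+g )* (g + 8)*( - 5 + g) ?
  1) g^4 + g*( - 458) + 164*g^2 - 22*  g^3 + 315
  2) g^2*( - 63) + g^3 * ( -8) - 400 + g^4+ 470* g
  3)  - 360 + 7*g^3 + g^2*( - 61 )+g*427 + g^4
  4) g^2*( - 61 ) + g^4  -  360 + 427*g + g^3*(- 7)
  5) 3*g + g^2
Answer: 4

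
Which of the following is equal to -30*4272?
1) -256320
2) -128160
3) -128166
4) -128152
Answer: 2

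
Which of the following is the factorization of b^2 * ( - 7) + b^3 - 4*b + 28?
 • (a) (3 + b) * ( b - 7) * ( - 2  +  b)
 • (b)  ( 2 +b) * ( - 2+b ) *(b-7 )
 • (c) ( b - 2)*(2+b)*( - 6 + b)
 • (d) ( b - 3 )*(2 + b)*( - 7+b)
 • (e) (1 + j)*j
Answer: b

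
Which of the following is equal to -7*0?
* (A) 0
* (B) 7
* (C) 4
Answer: A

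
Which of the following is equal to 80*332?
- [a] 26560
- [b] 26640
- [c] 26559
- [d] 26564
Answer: a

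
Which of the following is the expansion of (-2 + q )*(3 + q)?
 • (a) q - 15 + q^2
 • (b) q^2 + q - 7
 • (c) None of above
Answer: c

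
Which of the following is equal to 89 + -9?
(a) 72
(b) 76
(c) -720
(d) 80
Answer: d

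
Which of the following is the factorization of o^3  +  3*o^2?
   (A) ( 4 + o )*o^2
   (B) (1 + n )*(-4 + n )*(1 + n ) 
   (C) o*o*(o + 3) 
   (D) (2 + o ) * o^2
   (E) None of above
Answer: C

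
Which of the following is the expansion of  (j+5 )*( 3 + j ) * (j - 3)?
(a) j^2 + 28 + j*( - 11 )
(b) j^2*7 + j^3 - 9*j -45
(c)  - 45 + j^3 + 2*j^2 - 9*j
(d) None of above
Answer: d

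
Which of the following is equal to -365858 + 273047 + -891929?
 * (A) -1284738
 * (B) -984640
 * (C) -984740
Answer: C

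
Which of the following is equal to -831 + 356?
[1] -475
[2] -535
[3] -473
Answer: 1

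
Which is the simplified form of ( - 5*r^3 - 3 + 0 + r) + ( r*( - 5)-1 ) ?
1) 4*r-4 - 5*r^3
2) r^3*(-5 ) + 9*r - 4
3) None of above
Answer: 3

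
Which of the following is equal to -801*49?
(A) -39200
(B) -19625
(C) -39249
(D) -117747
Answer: C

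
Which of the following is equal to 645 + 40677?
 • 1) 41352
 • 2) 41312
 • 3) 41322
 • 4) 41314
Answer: 3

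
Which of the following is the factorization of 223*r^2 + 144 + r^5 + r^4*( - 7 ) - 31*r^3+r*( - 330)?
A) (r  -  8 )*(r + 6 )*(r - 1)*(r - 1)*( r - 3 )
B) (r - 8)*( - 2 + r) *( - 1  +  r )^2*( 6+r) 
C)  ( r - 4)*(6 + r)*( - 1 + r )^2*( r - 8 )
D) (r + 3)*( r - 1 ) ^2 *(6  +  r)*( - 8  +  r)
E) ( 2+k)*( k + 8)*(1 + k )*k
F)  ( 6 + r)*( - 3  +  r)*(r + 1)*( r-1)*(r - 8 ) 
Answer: A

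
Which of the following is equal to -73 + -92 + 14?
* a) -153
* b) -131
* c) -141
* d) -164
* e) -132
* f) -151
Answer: f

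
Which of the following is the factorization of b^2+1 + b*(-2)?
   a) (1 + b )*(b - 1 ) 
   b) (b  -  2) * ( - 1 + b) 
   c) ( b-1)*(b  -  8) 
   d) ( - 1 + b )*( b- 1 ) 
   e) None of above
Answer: d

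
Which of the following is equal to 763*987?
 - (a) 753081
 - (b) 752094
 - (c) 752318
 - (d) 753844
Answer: a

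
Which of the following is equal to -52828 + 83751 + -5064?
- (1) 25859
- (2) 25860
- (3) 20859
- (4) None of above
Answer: 1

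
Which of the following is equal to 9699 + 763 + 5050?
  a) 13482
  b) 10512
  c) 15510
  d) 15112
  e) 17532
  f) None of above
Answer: f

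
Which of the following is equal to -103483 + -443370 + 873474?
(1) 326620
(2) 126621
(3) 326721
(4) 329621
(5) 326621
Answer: 5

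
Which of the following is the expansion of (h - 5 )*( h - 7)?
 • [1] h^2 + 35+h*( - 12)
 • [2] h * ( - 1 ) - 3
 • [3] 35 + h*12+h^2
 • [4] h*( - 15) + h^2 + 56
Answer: 1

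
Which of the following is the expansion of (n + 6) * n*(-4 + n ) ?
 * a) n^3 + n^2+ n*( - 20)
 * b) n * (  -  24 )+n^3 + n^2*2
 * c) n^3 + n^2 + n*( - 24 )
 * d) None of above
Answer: b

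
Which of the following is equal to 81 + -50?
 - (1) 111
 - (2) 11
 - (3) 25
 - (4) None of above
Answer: 4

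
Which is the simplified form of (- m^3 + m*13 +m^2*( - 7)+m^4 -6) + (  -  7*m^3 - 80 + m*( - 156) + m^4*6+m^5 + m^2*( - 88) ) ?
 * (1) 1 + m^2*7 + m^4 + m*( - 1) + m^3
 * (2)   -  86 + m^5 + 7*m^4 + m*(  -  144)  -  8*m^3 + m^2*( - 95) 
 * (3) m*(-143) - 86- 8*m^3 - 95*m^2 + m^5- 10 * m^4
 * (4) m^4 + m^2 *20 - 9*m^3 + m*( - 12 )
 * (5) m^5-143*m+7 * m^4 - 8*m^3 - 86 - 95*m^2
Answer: 5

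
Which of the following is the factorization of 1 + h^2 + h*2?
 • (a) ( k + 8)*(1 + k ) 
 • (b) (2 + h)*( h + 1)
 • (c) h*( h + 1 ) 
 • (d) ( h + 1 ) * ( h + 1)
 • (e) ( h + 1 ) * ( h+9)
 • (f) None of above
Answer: d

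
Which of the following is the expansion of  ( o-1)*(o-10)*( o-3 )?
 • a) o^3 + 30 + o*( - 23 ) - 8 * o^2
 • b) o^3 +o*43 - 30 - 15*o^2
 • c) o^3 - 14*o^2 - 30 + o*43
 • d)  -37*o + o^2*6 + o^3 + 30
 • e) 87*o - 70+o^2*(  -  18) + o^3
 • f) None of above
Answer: c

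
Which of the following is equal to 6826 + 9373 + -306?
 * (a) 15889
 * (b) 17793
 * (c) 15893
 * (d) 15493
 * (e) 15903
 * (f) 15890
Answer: c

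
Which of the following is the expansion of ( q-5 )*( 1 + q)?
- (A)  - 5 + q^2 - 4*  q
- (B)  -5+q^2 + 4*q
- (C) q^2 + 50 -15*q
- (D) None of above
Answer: A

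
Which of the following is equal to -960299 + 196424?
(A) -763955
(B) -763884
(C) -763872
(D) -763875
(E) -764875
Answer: D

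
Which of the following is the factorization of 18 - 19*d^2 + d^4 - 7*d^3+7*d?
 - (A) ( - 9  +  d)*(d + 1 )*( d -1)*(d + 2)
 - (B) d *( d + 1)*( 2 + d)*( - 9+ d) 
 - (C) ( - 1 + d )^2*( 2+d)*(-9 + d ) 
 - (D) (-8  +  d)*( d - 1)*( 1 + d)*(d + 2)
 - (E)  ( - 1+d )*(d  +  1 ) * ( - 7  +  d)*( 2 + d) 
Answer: A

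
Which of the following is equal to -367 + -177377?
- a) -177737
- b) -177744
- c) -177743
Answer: b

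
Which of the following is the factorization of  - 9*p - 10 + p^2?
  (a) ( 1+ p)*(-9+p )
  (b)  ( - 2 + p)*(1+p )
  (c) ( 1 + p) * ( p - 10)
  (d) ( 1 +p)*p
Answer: c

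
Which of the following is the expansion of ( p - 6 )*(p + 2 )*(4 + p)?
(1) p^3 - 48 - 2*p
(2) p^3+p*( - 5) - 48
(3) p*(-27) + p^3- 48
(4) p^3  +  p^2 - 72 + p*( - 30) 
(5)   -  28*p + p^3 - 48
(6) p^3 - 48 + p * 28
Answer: 5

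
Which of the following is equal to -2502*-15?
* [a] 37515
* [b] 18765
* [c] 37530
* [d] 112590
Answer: c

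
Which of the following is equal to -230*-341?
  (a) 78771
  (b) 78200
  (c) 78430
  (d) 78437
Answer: c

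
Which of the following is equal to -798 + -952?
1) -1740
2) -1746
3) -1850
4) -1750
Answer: 4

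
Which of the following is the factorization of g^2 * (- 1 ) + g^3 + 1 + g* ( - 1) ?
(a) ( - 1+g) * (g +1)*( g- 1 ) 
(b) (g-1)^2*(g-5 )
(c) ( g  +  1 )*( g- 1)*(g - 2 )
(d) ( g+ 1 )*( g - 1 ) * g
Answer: a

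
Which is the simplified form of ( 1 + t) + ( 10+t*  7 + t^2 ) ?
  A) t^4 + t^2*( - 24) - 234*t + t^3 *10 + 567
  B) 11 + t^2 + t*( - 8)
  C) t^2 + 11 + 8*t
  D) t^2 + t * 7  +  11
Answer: C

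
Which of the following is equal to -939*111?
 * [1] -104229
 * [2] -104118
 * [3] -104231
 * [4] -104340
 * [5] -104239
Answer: 1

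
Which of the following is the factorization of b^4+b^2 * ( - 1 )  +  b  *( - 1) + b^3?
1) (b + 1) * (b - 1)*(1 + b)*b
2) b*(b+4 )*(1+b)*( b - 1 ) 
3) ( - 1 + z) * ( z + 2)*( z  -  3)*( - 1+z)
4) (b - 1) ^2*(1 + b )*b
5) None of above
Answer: 1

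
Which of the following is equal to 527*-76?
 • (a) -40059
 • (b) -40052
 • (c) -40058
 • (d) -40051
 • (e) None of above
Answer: b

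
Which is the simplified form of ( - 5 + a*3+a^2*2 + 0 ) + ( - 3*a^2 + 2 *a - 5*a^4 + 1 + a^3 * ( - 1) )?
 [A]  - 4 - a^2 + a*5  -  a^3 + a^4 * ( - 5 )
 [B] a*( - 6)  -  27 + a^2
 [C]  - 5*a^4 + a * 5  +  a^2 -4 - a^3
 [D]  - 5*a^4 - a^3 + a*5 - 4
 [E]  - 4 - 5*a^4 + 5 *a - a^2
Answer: A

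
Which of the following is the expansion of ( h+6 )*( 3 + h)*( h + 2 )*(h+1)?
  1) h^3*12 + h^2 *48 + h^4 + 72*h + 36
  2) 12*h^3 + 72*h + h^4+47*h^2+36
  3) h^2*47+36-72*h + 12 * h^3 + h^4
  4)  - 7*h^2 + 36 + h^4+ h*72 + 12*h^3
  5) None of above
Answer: 2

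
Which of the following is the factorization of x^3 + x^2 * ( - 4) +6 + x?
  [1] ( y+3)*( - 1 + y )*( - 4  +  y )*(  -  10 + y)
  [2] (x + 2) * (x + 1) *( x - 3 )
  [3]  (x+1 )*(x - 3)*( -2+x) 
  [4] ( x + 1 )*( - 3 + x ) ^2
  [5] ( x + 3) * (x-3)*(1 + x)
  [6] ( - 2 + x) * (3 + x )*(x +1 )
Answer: 3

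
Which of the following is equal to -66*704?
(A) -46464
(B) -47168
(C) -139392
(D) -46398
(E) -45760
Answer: A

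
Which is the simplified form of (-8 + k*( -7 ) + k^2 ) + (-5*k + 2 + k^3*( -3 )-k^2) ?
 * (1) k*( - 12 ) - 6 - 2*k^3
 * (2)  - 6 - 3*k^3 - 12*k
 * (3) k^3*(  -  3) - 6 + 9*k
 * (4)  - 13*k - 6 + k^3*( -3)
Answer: 2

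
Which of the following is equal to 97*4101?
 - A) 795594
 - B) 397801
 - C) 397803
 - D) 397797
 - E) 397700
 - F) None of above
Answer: D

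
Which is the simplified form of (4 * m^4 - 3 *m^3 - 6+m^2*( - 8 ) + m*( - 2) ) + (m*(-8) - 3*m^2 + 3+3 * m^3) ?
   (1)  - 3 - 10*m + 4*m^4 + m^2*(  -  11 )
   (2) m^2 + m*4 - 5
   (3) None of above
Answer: 1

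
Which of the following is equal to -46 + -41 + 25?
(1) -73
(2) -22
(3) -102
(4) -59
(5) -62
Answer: 5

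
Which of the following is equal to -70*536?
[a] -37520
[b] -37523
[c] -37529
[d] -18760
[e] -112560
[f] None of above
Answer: a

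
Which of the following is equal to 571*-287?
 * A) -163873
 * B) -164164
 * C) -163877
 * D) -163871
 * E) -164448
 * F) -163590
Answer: C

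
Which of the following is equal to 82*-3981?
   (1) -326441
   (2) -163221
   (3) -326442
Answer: 3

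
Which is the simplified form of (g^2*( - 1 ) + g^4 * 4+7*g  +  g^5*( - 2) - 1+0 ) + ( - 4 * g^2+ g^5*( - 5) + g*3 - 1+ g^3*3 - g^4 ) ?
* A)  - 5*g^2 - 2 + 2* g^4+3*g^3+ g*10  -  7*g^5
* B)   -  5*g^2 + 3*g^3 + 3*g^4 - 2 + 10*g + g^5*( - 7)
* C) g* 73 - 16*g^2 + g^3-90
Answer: B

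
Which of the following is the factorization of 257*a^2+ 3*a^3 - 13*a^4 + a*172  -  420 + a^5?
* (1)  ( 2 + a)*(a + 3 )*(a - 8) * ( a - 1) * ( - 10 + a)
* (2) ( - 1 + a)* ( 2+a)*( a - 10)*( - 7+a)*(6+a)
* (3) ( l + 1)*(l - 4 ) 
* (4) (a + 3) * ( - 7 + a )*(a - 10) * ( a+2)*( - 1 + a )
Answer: 4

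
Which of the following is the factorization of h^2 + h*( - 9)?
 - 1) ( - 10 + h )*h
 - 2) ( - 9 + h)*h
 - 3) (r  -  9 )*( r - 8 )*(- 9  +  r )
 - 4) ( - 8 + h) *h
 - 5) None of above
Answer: 2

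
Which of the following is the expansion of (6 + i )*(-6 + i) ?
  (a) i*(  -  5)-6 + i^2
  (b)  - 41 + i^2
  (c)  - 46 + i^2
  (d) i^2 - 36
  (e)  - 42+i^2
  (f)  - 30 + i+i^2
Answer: d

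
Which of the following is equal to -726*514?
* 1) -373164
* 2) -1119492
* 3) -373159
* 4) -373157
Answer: 1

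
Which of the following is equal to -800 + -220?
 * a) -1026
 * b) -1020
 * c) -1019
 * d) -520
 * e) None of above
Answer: b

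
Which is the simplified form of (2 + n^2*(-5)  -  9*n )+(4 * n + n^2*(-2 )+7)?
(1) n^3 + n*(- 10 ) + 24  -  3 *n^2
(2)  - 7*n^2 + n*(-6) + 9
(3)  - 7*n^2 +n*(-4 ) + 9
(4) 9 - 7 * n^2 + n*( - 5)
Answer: 4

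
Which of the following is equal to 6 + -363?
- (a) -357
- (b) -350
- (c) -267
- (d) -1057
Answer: a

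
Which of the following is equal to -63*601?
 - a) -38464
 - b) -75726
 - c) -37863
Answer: c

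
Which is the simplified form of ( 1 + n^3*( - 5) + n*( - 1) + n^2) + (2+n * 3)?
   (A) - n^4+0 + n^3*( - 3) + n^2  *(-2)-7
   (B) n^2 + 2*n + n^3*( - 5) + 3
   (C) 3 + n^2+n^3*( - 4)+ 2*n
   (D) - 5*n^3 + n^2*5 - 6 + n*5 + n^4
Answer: B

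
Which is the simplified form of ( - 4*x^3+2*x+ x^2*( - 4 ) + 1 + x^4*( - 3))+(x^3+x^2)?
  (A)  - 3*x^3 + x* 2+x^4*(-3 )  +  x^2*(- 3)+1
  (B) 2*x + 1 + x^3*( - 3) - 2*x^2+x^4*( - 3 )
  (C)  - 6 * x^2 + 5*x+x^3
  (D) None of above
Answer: A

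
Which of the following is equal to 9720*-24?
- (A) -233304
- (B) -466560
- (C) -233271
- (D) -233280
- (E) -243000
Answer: D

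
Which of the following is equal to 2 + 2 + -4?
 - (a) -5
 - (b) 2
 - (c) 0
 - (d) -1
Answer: c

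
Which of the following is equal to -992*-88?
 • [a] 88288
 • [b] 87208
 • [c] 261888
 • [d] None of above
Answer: d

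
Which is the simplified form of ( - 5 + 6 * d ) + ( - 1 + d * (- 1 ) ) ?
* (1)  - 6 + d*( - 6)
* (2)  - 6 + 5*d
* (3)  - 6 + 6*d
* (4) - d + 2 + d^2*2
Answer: 2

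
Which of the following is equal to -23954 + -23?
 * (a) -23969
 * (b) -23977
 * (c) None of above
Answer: b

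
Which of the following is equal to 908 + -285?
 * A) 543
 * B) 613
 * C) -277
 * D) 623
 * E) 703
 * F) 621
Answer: D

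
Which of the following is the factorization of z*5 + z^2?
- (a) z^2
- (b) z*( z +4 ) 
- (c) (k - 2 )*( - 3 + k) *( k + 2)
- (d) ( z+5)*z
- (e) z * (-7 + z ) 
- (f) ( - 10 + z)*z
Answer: d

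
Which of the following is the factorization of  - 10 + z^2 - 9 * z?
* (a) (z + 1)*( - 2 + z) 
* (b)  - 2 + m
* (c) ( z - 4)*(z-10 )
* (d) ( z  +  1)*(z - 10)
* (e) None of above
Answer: d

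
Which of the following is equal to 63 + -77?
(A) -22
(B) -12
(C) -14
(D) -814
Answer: C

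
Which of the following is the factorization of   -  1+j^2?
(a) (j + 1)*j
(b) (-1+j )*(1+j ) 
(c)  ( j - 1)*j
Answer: b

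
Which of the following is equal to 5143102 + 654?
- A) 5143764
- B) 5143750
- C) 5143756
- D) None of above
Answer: C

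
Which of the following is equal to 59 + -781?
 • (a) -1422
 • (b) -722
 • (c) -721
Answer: b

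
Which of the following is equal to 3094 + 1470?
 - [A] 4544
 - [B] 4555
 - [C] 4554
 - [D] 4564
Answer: D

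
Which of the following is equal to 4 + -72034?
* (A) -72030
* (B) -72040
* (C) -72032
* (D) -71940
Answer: A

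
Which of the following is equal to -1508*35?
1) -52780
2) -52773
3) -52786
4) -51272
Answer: 1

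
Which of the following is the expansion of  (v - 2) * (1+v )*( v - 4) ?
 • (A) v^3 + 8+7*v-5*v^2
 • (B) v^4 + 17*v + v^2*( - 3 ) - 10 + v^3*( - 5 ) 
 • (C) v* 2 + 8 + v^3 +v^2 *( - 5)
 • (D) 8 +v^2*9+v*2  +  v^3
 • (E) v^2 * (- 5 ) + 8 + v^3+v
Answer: C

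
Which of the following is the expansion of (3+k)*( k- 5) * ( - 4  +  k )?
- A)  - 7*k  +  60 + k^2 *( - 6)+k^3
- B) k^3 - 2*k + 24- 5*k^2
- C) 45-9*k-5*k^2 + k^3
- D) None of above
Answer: A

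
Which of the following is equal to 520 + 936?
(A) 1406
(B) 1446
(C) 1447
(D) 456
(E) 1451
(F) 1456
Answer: F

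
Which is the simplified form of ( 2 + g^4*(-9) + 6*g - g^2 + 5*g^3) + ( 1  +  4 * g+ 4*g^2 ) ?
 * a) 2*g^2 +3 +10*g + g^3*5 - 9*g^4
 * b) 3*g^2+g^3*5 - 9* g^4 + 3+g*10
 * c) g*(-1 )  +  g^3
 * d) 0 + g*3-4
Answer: b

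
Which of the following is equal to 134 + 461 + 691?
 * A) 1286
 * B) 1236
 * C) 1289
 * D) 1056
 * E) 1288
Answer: A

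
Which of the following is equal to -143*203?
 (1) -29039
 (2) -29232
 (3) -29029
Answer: 3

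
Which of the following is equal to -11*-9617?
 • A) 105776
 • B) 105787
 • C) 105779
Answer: B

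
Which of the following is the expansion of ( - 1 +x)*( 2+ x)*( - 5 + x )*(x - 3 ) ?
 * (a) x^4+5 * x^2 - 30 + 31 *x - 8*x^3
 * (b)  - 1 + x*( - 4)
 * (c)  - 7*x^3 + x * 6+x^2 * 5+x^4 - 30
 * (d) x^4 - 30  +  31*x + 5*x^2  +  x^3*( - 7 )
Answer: d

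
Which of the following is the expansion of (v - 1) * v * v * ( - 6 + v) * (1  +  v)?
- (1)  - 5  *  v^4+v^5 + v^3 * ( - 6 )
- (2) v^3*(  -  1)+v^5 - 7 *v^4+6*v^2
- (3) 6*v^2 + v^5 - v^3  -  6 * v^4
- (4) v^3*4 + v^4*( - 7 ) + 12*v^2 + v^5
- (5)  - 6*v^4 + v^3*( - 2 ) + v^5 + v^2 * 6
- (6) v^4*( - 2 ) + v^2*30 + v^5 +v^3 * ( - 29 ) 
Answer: 3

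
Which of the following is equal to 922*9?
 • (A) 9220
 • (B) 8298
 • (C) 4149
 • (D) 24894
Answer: B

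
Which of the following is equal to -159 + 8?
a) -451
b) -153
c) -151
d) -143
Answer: c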